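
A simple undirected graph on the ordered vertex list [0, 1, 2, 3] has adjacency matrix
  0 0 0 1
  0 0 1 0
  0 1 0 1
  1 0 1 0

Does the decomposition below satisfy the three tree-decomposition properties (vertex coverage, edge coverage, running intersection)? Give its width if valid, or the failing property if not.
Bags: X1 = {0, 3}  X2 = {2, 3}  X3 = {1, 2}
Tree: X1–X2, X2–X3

Yes; width 1.

Checking the three conditions: (i) the bags cover all of {0, 1, 2, 3}; (ii) for each edge, some bag contains both endpoints; (iii) the bags containing any fixed vertex form a subtree. All hold, so the decomposition is valid with width 2 − 1 = 1.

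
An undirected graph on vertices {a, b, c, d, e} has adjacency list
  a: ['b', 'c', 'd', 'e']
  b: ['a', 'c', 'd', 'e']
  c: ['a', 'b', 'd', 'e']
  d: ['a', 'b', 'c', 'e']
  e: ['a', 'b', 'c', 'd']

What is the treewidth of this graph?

A width-4 tree decomposition is:
Bags: B1 = {a, b, c, d, e}
Tree: (single bag)
With just one bag of size 5, the width is 5 − 1 = 4, so tw(G) ≤ 4. For the lower bound, the 5 vertices {a, b, c, d, e} are pairwise adjacent, and any tree decomposition puts a clique entirely inside one bag — forcing width ≥ 4. Therefore the treewidth is 4.

4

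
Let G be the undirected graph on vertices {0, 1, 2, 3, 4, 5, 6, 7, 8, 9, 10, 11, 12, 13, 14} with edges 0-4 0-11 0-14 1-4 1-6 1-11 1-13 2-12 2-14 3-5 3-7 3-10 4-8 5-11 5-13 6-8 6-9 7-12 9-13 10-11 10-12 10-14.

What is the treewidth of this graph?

3

A width-3 tree decomposition is:
Bags: B1 = {2, 7, 12, 14}  B2 = {7, 10, 12, 14}  B3 = {3, 7, 10, 14}  B4 = {0, 3, 10, 14}  B5 = {0, 3, 10, 11}  B6 = {0, 3, 5, 11}  B7 = {0, 4, 5, 11}  B8 = {1, 4, 5, 11}  B9 = {1, 4, 5, 13}  B10 = {1, 4, 8, 13}  B11 = {1, 6, 8, 13}  B12 = {6, 8, 9, 13}
Tree: B1–B2, B2–B3, B3–B4, B4–B5, B5–B6, B6–B7, B7–B8, B8–B9, B9–B10, B10–B11, B11–B12
Each bag holds 4 vertices, so the decomposition has width 3, which upper-bounds the treewidth. For the lower bound: the 4 vertex sets {2,7,12}, {14}, {10}, {0,3,5,11} are disjoint, each induces a connected subgraph, and every pair is joined by at least one edge of G. Contracting each set to a single vertex therefore yields K_{4} as a minor, and since treewidth is minor-monotone, tw(G) ≥ tw(K_{4}) = 3. The upper and lower bounds meet at 3, so that is the treewidth.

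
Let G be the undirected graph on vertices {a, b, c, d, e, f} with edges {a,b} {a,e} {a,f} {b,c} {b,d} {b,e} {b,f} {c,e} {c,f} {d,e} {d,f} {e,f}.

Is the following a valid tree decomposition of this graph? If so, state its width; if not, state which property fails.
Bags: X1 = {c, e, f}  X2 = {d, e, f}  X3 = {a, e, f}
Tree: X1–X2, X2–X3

No — vertex b appears in no bag.

A tree decomposition must satisfy three properties: every vertex lies in some bag; for every edge, both endpoints lie together in some bag; and for every vertex, the bags containing it form a connected subtree. Here vertex b appears in no bag, so the decomposition is invalid.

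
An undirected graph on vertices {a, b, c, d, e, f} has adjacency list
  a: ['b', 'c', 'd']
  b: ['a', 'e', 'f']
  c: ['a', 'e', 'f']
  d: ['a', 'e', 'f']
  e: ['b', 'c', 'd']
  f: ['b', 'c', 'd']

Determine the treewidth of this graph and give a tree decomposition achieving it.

Every bag has size at most 4, so the width is 4 − 1 = 3 and tw(G) ≤ 3. For the lower bound: the 4 vertex sets {c,f}, {d,e}, {a}, {b} are disjoint, each induces a connected subgraph, and every pair is joined by at least one edge of G. Contracting each set to a single vertex therefore yields K_{4} as a minor, and since treewidth is minor-monotone, tw(G) ≥ tw(K_{4}) = 3. The upper and lower bounds meet at 3, so that is the treewidth.

Treewidth 3.
Bags: B1 = {a, c, e, f}  B2 = {a, d, e, f}  B3 = {a, b, e, f}
Tree: B1–B2, B2–B3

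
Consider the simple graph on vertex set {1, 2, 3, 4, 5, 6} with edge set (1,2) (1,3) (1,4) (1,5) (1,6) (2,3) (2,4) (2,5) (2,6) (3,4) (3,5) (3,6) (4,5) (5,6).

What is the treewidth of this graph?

A width-4 tree decomposition is:
Bags: B1 = {1, 2, 3, 5, 6}  B2 = {1, 2, 3, 4, 5}
Tree: B1–B2
The largest bag has 5 vertices, giving width 4; this decomposition certifies tw(G) ≤ 4. On the other hand G contains the 5-clique {1, 2, 3, 4, 5}. A clique must lie in a single bag of any decomposition, so no decomposition can have width below 4. Therefore the treewidth is 4.

4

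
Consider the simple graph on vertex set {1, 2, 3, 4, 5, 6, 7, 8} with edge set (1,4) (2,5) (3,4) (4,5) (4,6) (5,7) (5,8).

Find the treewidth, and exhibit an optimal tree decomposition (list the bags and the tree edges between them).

Treewidth 1.
One such decomposition:
Bags: B1 = {4, 5}  B2 = {1, 4}  B3 = {4, 6}  B4 = {5, 8}  B5 = {5, 7}  B6 = {3, 4}  B7 = {2, 5}
Tree: B1–B2, B2–B3, B1–B4, B4–B5, B1–B6, B5–B7

The largest bag has 2 vertices, giving width 1; this decomposition certifies tw(G) ≤ 1. Since G has at least one edge (e.g. 5–4), it is not an edgeless graph, so tw(G) ≥ 1. Hence tw(G) = 1 exactly.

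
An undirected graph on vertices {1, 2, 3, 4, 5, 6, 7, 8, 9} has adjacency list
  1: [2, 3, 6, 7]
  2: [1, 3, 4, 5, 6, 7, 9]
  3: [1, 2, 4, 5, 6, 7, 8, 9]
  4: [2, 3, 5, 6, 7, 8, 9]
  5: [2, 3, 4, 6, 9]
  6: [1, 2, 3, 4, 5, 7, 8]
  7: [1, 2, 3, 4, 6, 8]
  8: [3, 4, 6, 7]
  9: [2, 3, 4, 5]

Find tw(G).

4

A width-4 tree decomposition is:
Bags: B1 = {2, 3, 4, 6, 7}  B2 = {3, 4, 6, 7, 8}  B3 = {2, 3, 4, 5, 6}  B4 = {1, 2, 3, 6, 7}  B5 = {2, 3, 4, 5, 9}
Tree: B1–B2, B1–B3, B1–B4, B3–B5
The largest bag has 5 vertices, giving width 4; this decomposition certifies tw(G) ≤ 4. Conversely, {3, 4, 6, 7, 8} is a clique of size 5, and the vertices of any clique must share a bag in every tree decomposition; so some bag has ≥ 5 vertices and tw(G) ≥ 4. Combining the bounds, tw(G) = 4.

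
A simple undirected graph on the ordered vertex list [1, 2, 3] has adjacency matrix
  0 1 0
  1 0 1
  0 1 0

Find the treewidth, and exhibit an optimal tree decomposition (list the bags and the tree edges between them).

Every bag has size at most 2, so the width is 2 − 1 = 1 and tw(G) ≤ 1. G has an edge, so its treewidth is at least 1. The upper and lower bounds meet at 1, so that is the treewidth.

Treewidth 1.
Bags: B1 = {1, 2}  B2 = {2, 3}
Tree: B1–B2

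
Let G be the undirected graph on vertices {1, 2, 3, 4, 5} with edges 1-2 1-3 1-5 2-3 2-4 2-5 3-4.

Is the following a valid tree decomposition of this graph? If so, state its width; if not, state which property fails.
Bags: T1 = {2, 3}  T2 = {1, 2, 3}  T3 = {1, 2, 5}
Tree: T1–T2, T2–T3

A tree decomposition must satisfy three properties: every vertex lies in some bag; for every edge, both endpoints lie together in some bag; and for every vertex, the bags containing it form a connected subtree. Here vertex 4 appears in no bag, so the decomposition is invalid.

No — vertex 4 appears in no bag.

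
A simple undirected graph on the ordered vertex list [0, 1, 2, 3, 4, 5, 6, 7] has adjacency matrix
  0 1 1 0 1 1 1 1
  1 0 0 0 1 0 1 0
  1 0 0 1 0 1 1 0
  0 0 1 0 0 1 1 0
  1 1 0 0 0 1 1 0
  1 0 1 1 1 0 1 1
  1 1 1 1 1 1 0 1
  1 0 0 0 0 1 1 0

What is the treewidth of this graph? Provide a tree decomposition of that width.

Treewidth 3.
One optimal decomposition is:
Bags: B1 = {0, 1, 4, 6}  B2 = {0, 4, 5, 6}  B3 = {0, 5, 6, 7}  B4 = {0, 2, 5, 6}  B5 = {2, 3, 5, 6}
Tree: B1–B2, B2–B3, B3–B4, B4–B5

Every bag has size at most 4, so the width is 4 − 1 = 3 and tw(G) ≤ 3. Conversely, {0, 1, 4, 6} is a clique of size 4, and the vertices of any clique must share a bag in every tree decomposition; so some bag has ≥ 4 vertices and tw(G) ≥ 3. Combining the bounds, tw(G) = 3.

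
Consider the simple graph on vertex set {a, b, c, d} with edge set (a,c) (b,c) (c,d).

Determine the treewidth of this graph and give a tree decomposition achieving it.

Treewidth 1.
One optimal decomposition is:
Bags: B1 = {b, c}  B2 = {a, c}  B3 = {c, d}
Tree: B1–B2, B2–B3

The largest bag has 2 vertices, giving width 1; this decomposition certifies tw(G) ≤ 1. G has an edge, so its treewidth is at least 1. Therefore the treewidth is 1.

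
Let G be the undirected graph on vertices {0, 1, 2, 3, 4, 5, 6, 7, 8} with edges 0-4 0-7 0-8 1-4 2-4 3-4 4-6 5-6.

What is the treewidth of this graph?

1

A width-1 tree decomposition is:
Bags: B1 = {2, 4}  B2 = {1, 4}  B3 = {0, 4}  B4 = {0, 8}  B5 = {3, 4}  B6 = {0, 7}  B7 = {4, 6}  B8 = {5, 6}
Tree: B1–B2, B1–B3, B3–B4, B3–B5, B4–B6, B5–B7, B7–B8
Each bag holds 2 vertices, so the decomposition has width 1, which upper-bounds the treewidth. Since G has at least one edge (e.g. 4–2), it is not an edgeless graph, so tw(G) ≥ 1. Hence tw(G) = 1 exactly.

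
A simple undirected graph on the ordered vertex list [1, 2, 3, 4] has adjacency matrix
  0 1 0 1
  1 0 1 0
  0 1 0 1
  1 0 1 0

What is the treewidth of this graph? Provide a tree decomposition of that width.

Treewidth 2.
One such decomposition:
Bags: B1 = {1, 2, 4}  B2 = {2, 3, 4}
Tree: B1–B2

The largest bag has 3 vertices, giving width 2; this decomposition certifies tw(G) ≤ 2. For the lower bound, G contains the cycle 2–1–4–3–2, so G is not a forest; only forests have treewidth ≤ 1, hence tw(G) ≥ 2. The upper and lower bounds meet at 2, so that is the treewidth.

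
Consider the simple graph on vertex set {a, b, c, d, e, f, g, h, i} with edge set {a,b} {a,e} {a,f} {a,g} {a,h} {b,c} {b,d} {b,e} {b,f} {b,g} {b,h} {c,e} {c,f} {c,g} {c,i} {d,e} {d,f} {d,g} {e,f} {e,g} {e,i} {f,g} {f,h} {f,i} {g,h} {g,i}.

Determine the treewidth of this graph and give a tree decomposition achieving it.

Treewidth 4.
Bags: B1 = {b, c, e, f, g}  B2 = {a, b, e, f, g}  B3 = {b, d, e, f, g}  B4 = {a, b, f, g, h}  B5 = {c, e, f, g, i}
Tree: B1–B2, B1–B3, B2–B4, B1–B5

The largest bag has 5 vertices, giving width 4; this decomposition certifies tw(G) ≤ 4. For the lower bound, the 5 vertices {b, d, e, f, g} are pairwise adjacent, and any tree decomposition puts a clique entirely inside one bag — forcing width ≥ 4. Therefore the treewidth is 4.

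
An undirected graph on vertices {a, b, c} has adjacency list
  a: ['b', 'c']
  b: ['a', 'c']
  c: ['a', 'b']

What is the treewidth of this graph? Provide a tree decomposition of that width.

Treewidth 2.
One such decomposition:
Bags: B1 = {a, b, c}
Tree: (single bag)

With just one bag of size 3, the width is 3 − 1 = 2, so tw(G) ≤ 2. On the other hand G contains the 3-clique {a, b, c}. A clique must lie in a single bag of any decomposition, so no decomposition can have width below 2. The upper and lower bounds meet at 2, so that is the treewidth.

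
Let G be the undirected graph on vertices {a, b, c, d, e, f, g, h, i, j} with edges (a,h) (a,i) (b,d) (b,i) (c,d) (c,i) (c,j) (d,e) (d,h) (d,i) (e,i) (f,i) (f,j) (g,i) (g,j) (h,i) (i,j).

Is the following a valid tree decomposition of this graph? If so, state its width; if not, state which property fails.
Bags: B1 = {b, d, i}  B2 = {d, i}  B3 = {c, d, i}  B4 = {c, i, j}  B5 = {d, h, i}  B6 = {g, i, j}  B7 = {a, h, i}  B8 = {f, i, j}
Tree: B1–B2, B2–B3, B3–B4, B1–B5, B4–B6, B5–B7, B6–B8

A tree decomposition must satisfy three properties: every vertex lies in some bag; for every edge, both endpoints lie together in some bag; and for every vertex, the bags containing it form a connected subtree. Here vertex e appears in no bag, so the decomposition is invalid.

No — vertex e appears in no bag.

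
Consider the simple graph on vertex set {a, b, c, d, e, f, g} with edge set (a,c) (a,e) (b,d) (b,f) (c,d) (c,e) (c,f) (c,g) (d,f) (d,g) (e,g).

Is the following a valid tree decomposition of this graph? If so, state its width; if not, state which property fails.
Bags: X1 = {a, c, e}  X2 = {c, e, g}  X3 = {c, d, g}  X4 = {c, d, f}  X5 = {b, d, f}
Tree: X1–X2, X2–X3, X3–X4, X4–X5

Yes; width 2.

Vertex coverage: the bags together contain {a, b, c, d, e, f, g}, the full vertex set. Edge coverage: each edge of G has both endpoints in at least one bag. Running intersection: for every vertex, the bags containing it form a connected subtree. All three properties hold, so this is a valid tree decomposition of width max|bag| − 1 = 2, and hence tw(G) ≤ 2.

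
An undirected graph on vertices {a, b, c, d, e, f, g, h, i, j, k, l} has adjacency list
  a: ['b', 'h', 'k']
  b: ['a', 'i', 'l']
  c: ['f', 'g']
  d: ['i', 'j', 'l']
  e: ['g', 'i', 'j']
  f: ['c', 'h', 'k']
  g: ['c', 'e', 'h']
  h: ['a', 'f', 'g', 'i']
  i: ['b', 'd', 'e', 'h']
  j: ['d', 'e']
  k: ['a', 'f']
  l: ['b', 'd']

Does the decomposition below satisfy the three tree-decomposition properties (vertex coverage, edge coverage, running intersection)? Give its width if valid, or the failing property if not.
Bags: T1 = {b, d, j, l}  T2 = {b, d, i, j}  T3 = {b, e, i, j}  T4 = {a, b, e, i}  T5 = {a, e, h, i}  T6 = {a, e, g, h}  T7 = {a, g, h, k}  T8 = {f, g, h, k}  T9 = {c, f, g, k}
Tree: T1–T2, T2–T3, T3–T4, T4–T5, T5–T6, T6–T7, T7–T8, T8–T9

Vertex coverage: the bags together contain {a, b, c, d, e, f, g, h, i, j, k, l}, the full vertex set. Edge coverage: each edge of G has both endpoints in at least one bag. Running intersection: for every vertex, the bags containing it form a connected subtree. All three properties hold, so this is a valid tree decomposition of width max|bag| − 1 = 3, and hence tw(G) ≤ 3.

Yes; width 3.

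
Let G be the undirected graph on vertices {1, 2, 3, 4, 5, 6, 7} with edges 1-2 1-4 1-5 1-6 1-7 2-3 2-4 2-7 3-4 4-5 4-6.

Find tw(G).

A width-2 tree decomposition is:
Bags: B1 = {2, 3, 4}  B2 = {1, 2, 4}  B3 = {1, 4, 6}  B4 = {1, 4, 5}  B5 = {1, 2, 7}
Tree: B1–B2, B2–B3, B3–B4, B2–B5
Each bag holds 3 vertices, so the decomposition has width 2, which upper-bounds the treewidth. On the other hand G contains the 3-clique {1, 2, 4}. A clique must lie in a single bag of any decomposition, so no decomposition can have width below 2. Combining the bounds, tw(G) = 2.

2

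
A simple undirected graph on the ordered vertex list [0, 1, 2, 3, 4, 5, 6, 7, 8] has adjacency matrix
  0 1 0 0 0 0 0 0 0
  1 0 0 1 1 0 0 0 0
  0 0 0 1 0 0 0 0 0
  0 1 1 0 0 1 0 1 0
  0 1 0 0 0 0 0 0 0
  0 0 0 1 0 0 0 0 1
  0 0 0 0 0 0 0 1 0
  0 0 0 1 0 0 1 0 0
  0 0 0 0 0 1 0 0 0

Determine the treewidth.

1

A width-1 tree decomposition is:
Bags: B1 = {1, 3}  B2 = {3, 5}  B3 = {5, 8}  B4 = {1, 4}  B5 = {0, 1}  B6 = {3, 7}  B7 = {2, 3}  B8 = {6, 7}
Tree: B1–B2, B2–B3, B1–B4, B1–B5, B1–B6, B6–B7, B6–B8
Every bag has size at most 2, so the width is 2 − 1 = 1 and tw(G) ≤ 1. Since G has at least one edge (e.g. 3–1), it is not an edgeless graph, so tw(G) ≥ 1. The upper and lower bounds meet at 1, so that is the treewidth.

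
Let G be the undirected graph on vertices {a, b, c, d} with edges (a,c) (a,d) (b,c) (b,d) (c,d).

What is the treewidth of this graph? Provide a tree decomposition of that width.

Treewidth 2.
One optimal decomposition is:
Bags: B1 = {a, c, d}  B2 = {b, c, d}
Tree: B1–B2

The largest bag has 3 vertices, giving width 2; this decomposition certifies tw(G) ≤ 2. On the other hand G contains the 3-clique {a, c, d}. A clique must lie in a single bag of any decomposition, so no decomposition can have width below 2. Therefore the treewidth is 2.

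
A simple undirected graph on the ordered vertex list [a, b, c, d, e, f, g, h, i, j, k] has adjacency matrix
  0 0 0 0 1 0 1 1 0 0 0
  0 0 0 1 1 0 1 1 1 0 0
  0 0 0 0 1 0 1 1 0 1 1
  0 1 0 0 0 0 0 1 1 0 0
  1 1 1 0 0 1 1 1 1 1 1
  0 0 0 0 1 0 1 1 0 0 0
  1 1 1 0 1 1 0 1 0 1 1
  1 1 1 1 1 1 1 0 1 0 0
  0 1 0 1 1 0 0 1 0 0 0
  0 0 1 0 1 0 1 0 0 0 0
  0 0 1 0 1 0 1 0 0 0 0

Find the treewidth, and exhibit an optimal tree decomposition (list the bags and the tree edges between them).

The largest bag has 4 vertices, giving width 3; this decomposition certifies tw(G) ≤ 3. For the lower bound, the 4 vertices {b, d, h, i} are pairwise adjacent, and any tree decomposition puts a clique entirely inside one bag — forcing width ≥ 3. Combining the bounds, tw(G) = 3.

Treewidth 3.
Bags: B1 = {c, e, g, j}  B2 = {c, e, g, k}  B3 = {c, e, g, h}  B4 = {b, e, g, h}  B5 = {e, f, g, h}  B6 = {b, e, h, i}  B7 = {b, d, h, i}  B8 = {a, e, g, h}
Tree: B1–B2, B1–B3, B3–B4, B3–B5, B4–B6, B6–B7, B4–B8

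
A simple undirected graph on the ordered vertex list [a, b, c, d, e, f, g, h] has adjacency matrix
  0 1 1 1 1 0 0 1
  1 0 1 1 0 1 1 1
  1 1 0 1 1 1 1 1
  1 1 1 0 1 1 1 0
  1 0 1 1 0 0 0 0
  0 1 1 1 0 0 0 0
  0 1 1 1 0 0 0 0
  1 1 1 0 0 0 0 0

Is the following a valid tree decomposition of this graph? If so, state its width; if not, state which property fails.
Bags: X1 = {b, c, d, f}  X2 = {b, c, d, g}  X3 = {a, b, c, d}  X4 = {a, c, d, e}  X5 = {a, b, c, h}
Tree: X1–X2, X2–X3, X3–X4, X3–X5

Checking the three conditions: (i) the bags cover all of {a, b, c, d, e, f, g, h}; (ii) for each edge, some bag contains both endpoints; (iii) the bags containing any fixed vertex form a subtree. All hold, so the decomposition is valid with width 4 − 1 = 3.

Yes; width 3.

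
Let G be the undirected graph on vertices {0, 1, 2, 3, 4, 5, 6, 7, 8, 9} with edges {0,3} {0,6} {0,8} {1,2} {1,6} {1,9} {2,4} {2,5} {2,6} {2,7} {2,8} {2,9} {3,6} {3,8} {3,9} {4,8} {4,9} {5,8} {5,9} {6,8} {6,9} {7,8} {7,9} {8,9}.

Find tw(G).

A width-3 tree decomposition is:
Bags: B1 = {2, 6, 8, 9}  B2 = {2, 7, 8, 9}  B3 = {2, 4, 8, 9}  B4 = {3, 6, 8, 9}  B5 = {1, 2, 6, 9}  B6 = {0, 3, 6, 8}  B7 = {2, 5, 8, 9}
Tree: B1–B2, B2–B3, B1–B4, B1–B5, B4–B6, B3–B7
The largest bag has 4 vertices, giving width 3; this decomposition certifies tw(G) ≤ 3. On the other hand G contains the 4-clique {0, 3, 6, 8}. A clique must lie in a single bag of any decomposition, so no decomposition can have width below 3. Hence tw(G) = 3 exactly.

3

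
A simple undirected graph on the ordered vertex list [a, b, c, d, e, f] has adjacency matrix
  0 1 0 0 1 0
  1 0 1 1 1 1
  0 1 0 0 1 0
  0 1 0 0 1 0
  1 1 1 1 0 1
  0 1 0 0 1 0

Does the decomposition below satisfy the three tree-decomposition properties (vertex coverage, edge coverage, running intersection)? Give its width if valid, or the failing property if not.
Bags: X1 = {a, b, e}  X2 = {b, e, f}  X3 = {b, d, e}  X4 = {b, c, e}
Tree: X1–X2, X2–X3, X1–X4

Vertex coverage: the bags together contain {a, b, c, d, e, f}, the full vertex set. Edge coverage: each edge of G has both endpoints in at least one bag. Running intersection: for every vertex, the bags containing it form a connected subtree. All three properties hold, so this is a valid tree decomposition of width max|bag| − 1 = 2, and hence tw(G) ≤ 2.

Yes; width 2.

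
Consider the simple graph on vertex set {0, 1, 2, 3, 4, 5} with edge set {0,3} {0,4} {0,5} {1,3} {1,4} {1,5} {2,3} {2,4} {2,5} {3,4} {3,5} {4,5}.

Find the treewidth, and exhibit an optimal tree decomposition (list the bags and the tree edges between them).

Treewidth 3.
Bags: B1 = {2, 3, 4, 5}  B2 = {0, 3, 4, 5}  B3 = {1, 3, 4, 5}
Tree: B1–B2, B2–B3

The largest bag has 4 vertices, giving width 3; this decomposition certifies tw(G) ≤ 3. Conversely, {0, 3, 4, 5} is a clique of size 4, and the vertices of any clique must share a bag in every tree decomposition; so some bag has ≥ 4 vertices and tw(G) ≥ 3. Hence tw(G) = 3 exactly.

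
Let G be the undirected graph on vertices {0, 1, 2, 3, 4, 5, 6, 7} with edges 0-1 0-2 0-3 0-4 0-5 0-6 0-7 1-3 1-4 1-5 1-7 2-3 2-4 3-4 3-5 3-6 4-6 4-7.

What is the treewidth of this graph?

A width-3 tree decomposition is:
Bags: B1 = {0, 1, 3, 4}  B2 = {0, 1, 3, 5}  B3 = {0, 1, 4, 7}  B4 = {0, 2, 3, 4}  B5 = {0, 3, 4, 6}
Tree: B1–B2, B1–B3, B1–B4, B4–B5
Every bag has size at most 4, so the width is 4 − 1 = 3 and tw(G) ≤ 3. On the other hand G contains the 4-clique {0, 1, 3, 4}. A clique must lie in a single bag of any decomposition, so no decomposition can have width below 3. The upper and lower bounds meet at 3, so that is the treewidth.

3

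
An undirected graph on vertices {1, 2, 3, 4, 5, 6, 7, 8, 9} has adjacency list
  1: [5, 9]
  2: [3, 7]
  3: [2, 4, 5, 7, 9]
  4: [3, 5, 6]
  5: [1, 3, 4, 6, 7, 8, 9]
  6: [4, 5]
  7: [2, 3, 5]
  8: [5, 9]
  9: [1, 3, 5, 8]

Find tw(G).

2

A width-2 tree decomposition is:
Bags: B1 = {3, 5, 7}  B2 = {3, 4, 5}  B3 = {3, 5, 9}  B4 = {1, 5, 9}  B5 = {2, 3, 7}  B6 = {4, 5, 6}  B7 = {5, 8, 9}
Tree: B1–B2, B1–B3, B3–B4, B1–B5, B2–B6, B3–B7
Every bag has size at most 3, so the width is 3 − 1 = 2 and tw(G) ≤ 2. For the lower bound, the 3 vertices {2, 3, 7} are pairwise adjacent, and any tree decomposition puts a clique entirely inside one bag — forcing width ≥ 2. Hence tw(G) = 2 exactly.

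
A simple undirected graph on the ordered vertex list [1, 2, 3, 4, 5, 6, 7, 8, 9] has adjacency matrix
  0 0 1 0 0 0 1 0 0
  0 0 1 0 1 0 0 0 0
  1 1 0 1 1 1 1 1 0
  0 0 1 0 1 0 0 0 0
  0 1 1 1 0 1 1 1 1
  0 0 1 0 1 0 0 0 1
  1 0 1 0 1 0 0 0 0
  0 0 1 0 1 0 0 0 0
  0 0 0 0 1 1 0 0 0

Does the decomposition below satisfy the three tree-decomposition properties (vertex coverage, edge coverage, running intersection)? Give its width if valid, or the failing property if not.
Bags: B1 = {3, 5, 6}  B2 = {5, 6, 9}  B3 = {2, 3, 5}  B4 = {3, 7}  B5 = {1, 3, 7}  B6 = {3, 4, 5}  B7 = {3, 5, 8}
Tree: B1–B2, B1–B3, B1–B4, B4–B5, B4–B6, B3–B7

A tree decomposition must satisfy three properties: every vertex lies in some bag; for every edge, both endpoints lie together in some bag; and for every vertex, the bags containing it form a connected subtree. Here edge (5,7) lies in no bag, so the decomposition is invalid.

No — edge (5,7) lies in no bag.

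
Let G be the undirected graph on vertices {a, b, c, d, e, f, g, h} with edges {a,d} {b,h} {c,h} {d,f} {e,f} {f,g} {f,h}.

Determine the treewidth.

1

A width-1 tree decomposition is:
Bags: B1 = {d, f}  B2 = {a, d}  B3 = {f, g}  B4 = {f, h}  B5 = {e, f}  B6 = {c, h}  B7 = {b, h}
Tree: B1–B2, B1–B3, B1–B4, B4–B5, B4–B6, B4–B7
The largest bag has 2 vertices, giving width 1; this decomposition certifies tw(G) ≤ 1. Any graph with an edge has treewidth ≥ 1, and G has the edge d–f. Combining the bounds, tw(G) = 1.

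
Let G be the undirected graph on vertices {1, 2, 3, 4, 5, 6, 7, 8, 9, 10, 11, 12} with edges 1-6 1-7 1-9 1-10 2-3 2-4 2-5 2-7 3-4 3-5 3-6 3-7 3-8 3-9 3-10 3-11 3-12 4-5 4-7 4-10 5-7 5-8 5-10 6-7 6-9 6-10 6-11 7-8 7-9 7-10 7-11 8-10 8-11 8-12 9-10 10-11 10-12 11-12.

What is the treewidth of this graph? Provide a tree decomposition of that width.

The largest bag has 5 vertices, giving width 4; this decomposition certifies tw(G) ≤ 4. On the other hand G contains the 5-clique {1, 6, 7, 9, 10}. A clique must lie in a single bag of any decomposition, so no decomposition can have width below 4. Hence tw(G) = 4 exactly.

Treewidth 4.
One optimal decomposition is:
Bags: B1 = {3, 6, 7, 10, 11}  B2 = {3, 7, 8, 10, 11}  B3 = {3, 6, 7, 9, 10}  B4 = {3, 5, 7, 8, 10}  B5 = {3, 4, 5, 7, 10}  B6 = {2, 3, 4, 5, 7}  B7 = {1, 6, 7, 9, 10}  B8 = {3, 8, 10, 11, 12}
Tree: B1–B2, B1–B3, B2–B4, B4–B5, B5–B6, B3–B7, B2–B8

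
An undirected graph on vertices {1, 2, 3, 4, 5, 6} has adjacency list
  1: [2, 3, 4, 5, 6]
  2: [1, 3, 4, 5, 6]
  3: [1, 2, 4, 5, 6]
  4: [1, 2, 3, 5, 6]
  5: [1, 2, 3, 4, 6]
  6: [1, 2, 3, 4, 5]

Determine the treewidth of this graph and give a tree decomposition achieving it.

Treewidth 5.
One such decomposition:
Bags: B1 = {1, 2, 3, 4, 5, 6}
Tree: (single bag)

With just one bag of size 6, the width is 6 − 1 = 5, so tw(G) ≤ 5. For the lower bound, the 6 vertices {1, 2, 3, 4, 5, 6} are pairwise adjacent, and any tree decomposition puts a clique entirely inside one bag — forcing width ≥ 5. Therefore the treewidth is 5.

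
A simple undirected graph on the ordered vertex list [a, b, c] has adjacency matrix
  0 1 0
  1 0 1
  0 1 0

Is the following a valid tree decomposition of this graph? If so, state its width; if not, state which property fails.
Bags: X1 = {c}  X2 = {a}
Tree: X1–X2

A tree decomposition must satisfy three properties: every vertex lies in some bag; for every edge, both endpoints lie together in some bag; and for every vertex, the bags containing it form a connected subtree. Here vertex b appears in no bag, so the decomposition is invalid.

No — vertex b appears in no bag.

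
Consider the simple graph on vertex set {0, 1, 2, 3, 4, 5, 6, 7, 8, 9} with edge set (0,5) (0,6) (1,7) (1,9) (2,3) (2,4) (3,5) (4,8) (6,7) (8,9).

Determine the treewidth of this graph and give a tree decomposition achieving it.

Treewidth 2.
One optimal decomposition is:
Bags: B1 = {1, 6, 7}  B2 = {1, 6, 9}  B3 = {6, 8, 9}  B4 = {4, 6, 8}  B5 = {2, 4, 6}  B6 = {2, 3, 6}  B7 = {3, 5, 6}  B8 = {0, 5, 6}
Tree: B1–B2, B2–B3, B3–B4, B4–B5, B5–B6, B6–B7, B7–B8

Every bag has size at most 3, so the width is 3 − 1 = 2 and tw(G) ≤ 2. Since 6–7–1–9–8–4–2–3–5–0–6 is a cycle in G, G is not acyclic. Forests are exactly the graphs of treewidth ≤ 1, so tw(G) ≥ 2. The upper and lower bounds meet at 2, so that is the treewidth.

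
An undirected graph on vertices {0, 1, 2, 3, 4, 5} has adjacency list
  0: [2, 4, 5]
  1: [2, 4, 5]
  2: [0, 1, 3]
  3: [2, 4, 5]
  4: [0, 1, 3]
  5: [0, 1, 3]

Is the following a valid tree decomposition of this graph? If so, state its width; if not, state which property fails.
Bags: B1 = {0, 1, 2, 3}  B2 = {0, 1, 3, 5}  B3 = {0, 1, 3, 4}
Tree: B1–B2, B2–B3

Yes; width 3.

Vertex coverage: the bags together contain {0, 1, 2, 3, 4, 5}, the full vertex set. Edge coverage: each edge of G has both endpoints in at least one bag. Running intersection: for every vertex, the bags containing it form a connected subtree. All three properties hold, so this is a valid tree decomposition of width max|bag| − 1 = 3, and hence tw(G) ≤ 3.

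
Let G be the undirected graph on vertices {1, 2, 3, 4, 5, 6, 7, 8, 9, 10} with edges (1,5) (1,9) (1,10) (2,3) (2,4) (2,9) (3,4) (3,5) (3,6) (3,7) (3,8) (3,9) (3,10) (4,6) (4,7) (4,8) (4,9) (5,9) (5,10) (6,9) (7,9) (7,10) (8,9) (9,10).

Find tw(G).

3

A width-3 tree decomposition is:
Bags: B1 = {3, 7, 9, 10}  B2 = {3, 4, 7, 9}  B3 = {3, 4, 6, 9}  B4 = {3, 5, 9, 10}  B5 = {1, 5, 9, 10}  B6 = {2, 3, 4, 9}  B7 = {3, 4, 8, 9}
Tree: B1–B2, B2–B3, B1–B4, B4–B5, B2–B6, B3–B7
Each bag holds 4 vertices, so the decomposition has width 3, which upper-bounds the treewidth. Conversely, {1, 5, 9, 10} is a clique of size 4, and the vertices of any clique must share a bag in every tree decomposition; so some bag has ≥ 4 vertices and tw(G) ≥ 3. The upper and lower bounds meet at 3, so that is the treewidth.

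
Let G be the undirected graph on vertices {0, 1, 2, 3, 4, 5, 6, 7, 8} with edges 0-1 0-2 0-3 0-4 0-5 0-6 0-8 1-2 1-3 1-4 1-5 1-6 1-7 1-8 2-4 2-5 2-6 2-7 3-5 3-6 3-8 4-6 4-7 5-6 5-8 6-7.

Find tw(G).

A width-4 tree decomposition is:
Bags: B1 = {0, 1, 3, 5, 8}  B2 = {0, 1, 3, 5, 6}  B3 = {0, 1, 2, 5, 6}  B4 = {0, 1, 2, 4, 6}  B5 = {1, 2, 4, 6, 7}
Tree: B1–B2, B2–B3, B3–B4, B4–B5
The largest bag has 5 vertices, giving width 4; this decomposition certifies tw(G) ≤ 4. Conversely, {0, 1, 2, 4, 6} is a clique of size 5, and the vertices of any clique must share a bag in every tree decomposition; so some bag has ≥ 5 vertices and tw(G) ≥ 4. Combining the bounds, tw(G) = 4.

4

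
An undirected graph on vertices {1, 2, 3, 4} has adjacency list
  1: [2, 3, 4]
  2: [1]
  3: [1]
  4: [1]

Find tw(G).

1

A width-1 tree decomposition is:
Bags: B1 = {1, 4}  B2 = {1, 3}  B3 = {1, 2}
Tree: B1–B2, B2–B3
Each bag holds 2 vertices, so the decomposition has width 1, which upper-bounds the treewidth. Any graph with an edge has treewidth ≥ 1, and G has the edge 4–1. Hence tw(G) = 1 exactly.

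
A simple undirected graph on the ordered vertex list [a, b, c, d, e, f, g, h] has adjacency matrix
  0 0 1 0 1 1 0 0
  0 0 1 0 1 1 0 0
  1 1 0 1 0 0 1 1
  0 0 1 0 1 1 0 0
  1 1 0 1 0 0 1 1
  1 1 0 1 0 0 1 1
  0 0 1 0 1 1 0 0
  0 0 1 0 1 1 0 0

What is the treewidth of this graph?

A width-3 tree decomposition is:
Bags: B1 = {b, c, e, f}  B2 = {c, d, e, f}  B3 = {a, c, e, f}  B4 = {c, e, f, h}  B5 = {c, e, f, g}
Tree: B1–B2, B2–B3, B3–B4, B4–B5
Every bag has size at most 4, so the width is 4 − 1 = 3 and tw(G) ≤ 3. For the lower bound: the 4 vertex sets {b,f}, {d,e}, {c}, {a} are disjoint, each induces a connected subgraph, and every pair is joined by at least one edge of G. Contracting each set to a single vertex therefore yields K_{4} as a minor, and since treewidth is minor-monotone, tw(G) ≥ tw(K_{4}) = 3. The upper and lower bounds meet at 3, so that is the treewidth.

3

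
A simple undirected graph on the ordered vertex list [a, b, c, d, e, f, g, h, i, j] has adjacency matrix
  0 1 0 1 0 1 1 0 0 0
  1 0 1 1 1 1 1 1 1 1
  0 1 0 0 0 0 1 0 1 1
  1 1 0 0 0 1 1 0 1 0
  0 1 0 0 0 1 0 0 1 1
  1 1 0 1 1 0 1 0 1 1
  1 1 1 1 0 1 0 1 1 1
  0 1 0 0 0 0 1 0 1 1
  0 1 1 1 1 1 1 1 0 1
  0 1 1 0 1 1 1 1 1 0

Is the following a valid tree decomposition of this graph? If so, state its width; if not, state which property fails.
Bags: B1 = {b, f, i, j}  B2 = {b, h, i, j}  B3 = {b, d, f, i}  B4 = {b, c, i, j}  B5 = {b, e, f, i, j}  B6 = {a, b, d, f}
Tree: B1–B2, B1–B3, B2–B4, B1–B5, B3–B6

A tree decomposition must satisfy three properties: every vertex lies in some bag; for every edge, both endpoints lie together in some bag; and for every vertex, the bags containing it form a connected subtree. Here vertex g appears in no bag, so the decomposition is invalid.

No — vertex g appears in no bag.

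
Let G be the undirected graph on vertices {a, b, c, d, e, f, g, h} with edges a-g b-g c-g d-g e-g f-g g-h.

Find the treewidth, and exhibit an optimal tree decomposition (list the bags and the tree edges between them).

The largest bag has 2 vertices, giving width 1; this decomposition certifies tw(G) ≤ 1. Since G has at least one edge (e.g. f–g), it is not an edgeless graph, so tw(G) ≥ 1. Hence tw(G) = 1 exactly.

Treewidth 1.
One such decomposition:
Bags: B1 = {f, g}  B2 = {b, g}  B3 = {g, h}  B4 = {c, g}  B5 = {e, g}  B6 = {a, g}  B7 = {d, g}
Tree: B1–B2, B1–B3, B3–B4, B4–B5, B2–B6, B3–B7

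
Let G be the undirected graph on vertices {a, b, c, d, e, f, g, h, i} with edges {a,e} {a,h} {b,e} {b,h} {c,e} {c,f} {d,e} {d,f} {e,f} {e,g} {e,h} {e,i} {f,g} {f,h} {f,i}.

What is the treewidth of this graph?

A width-2 tree decomposition is:
Bags: B1 = {c, e, f}  B2 = {e, f, h}  B3 = {e, f, g}  B4 = {e, f, i}  B5 = {a, e, h}  B6 = {d, e, f}  B7 = {b, e, h}
Tree: B1–B2, B2–B3, B2–B4, B2–B5, B3–B6, B5–B7
The largest bag has 3 vertices, giving width 2; this decomposition certifies tw(G) ≤ 2. For the lower bound, the 3 vertices {a, e, h} are pairwise adjacent, and any tree decomposition puts a clique entirely inside one bag — forcing width ≥ 2. The upper and lower bounds meet at 2, so that is the treewidth.

2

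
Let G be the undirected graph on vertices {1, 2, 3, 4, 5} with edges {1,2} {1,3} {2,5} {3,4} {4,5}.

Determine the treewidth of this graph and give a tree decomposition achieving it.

Treewidth 2.
One optimal decomposition is:
Bags: B1 = {1, 2, 5}  B2 = {1, 3, 5}  B3 = {3, 4, 5}
Tree: B1–B2, B2–B3

Every bag has size at most 3, so the width is 3 − 1 = 2 and tw(G) ≤ 2. The edges 5–2–1–3–4–5 form a cycle, so G is not a tree and its treewidth is at least 2. Combining the bounds, tw(G) = 2.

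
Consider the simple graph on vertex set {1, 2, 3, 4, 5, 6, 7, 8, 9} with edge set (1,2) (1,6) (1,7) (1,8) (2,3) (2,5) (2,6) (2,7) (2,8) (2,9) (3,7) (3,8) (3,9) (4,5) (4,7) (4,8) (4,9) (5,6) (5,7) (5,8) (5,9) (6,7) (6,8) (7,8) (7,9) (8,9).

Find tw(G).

A width-4 tree decomposition is:
Bags: B1 = {2, 5, 7, 8, 9}  B2 = {2, 3, 7, 8, 9}  B3 = {4, 5, 7, 8, 9}  B4 = {2, 5, 6, 7, 8}  B5 = {1, 2, 6, 7, 8}
Tree: B1–B2, B1–B3, B1–B4, B4–B5
Each bag holds 5 vertices, so the decomposition has width 4, which upper-bounds the treewidth. Conversely, {1, 2, 6, 7, 8} is a clique of size 5, and the vertices of any clique must share a bag in every tree decomposition; so some bag has ≥ 5 vertices and tw(G) ≥ 4. Combining the bounds, tw(G) = 4.

4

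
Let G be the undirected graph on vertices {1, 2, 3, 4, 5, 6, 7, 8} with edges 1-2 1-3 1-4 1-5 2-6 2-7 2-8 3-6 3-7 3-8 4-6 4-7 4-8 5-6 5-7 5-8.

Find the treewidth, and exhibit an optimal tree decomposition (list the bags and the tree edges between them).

Treewidth 4.
One such decomposition:
Bags: B1 = {1, 5, 6, 7, 8}  B2 = {1, 2, 6, 7, 8}  B3 = {1, 4, 6, 7, 8}  B4 = {1, 3, 6, 7, 8}
Tree: B1–B2, B2–B3, B3–B4

The largest bag has 5 vertices, giving width 4; this decomposition certifies tw(G) ≤ 4. For the lower bound: the 5 vertex sets {1,5}, {2,6}, {4,8}, {7}, {3} are disjoint, each induces a connected subgraph, and every pair is joined by at least one edge of G. Contracting each set to a single vertex therefore yields K_{5} as a minor, and since treewidth is minor-monotone, tw(G) ≥ tw(K_{5}) = 4. Therefore the treewidth is 4.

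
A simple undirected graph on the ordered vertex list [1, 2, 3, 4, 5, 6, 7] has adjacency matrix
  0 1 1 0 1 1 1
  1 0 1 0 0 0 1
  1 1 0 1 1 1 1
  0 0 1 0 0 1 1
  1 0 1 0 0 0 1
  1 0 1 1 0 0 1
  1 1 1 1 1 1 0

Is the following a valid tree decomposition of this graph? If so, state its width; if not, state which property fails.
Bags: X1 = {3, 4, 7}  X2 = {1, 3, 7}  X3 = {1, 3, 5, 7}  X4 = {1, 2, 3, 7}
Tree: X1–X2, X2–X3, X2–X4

No — vertex 6 appears in no bag.

A tree decomposition must satisfy three properties: every vertex lies in some bag; for every edge, both endpoints lie together in some bag; and for every vertex, the bags containing it form a connected subtree. Here vertex 6 appears in no bag, so the decomposition is invalid.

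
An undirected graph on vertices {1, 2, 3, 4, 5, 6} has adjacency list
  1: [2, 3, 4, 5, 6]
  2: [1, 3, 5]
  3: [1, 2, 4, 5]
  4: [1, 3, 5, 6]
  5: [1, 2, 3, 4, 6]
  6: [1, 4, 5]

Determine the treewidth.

3

A width-3 tree decomposition is:
Bags: B1 = {1, 4, 5, 6}  B2 = {1, 3, 4, 5}  B3 = {1, 2, 3, 5}
Tree: B1–B2, B2–B3
Every bag has size at most 4, so the width is 4 − 1 = 3 and tw(G) ≤ 3. Conversely, {1, 2, 3, 5} is a clique of size 4, and the vertices of any clique must share a bag in every tree decomposition; so some bag has ≥ 4 vertices and tw(G) ≥ 3. The upper and lower bounds meet at 3, so that is the treewidth.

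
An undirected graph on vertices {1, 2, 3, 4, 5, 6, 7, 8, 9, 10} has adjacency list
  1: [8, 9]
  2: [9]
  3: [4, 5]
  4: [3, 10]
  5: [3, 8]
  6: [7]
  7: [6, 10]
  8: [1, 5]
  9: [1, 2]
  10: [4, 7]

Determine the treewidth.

1

A width-1 tree decomposition is:
Bags: B1 = {2, 9}  B2 = {1, 9}  B3 = {1, 8}  B4 = {5, 8}  B5 = {3, 5}  B6 = {3, 4}  B7 = {4, 10}  B8 = {7, 10}  B9 = {6, 7}
Tree: B1–B2, B2–B3, B3–B4, B4–B5, B5–B6, B6–B7, B7–B8, B8–B9
Each bag holds 2 vertices, so the decomposition has width 1, which upper-bounds the treewidth. Any graph with an edge has treewidth ≥ 1, and G has the edge 2–9. Hence tw(G) = 1 exactly.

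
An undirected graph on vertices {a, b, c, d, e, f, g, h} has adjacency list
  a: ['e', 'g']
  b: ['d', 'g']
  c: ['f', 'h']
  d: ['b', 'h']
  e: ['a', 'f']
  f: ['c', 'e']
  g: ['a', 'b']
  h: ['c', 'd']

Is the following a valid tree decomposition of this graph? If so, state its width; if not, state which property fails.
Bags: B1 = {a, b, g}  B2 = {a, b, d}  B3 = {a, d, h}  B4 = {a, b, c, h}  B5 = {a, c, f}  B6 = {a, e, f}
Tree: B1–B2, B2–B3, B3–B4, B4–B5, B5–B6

No — bags containing vertex b are not connected in the tree.

A tree decomposition must satisfy three properties: every vertex lies in some bag; for every edge, both endpoints lie together in some bag; and for every vertex, the bags containing it form a connected subtree. Here bags containing vertex b are not connected in the tree, so the decomposition is invalid.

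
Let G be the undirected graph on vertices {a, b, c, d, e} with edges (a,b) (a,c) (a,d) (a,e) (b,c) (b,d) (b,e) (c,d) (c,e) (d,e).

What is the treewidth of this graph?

A width-4 tree decomposition is:
Bags: B1 = {a, b, c, d, e}
Tree: (single bag)
A single bag containing all 5 vertices is trivially a valid decomposition of width 4. Conversely, {a, b, c, d, e} is a clique of size 5, and the vertices of any clique must share a bag in every tree decomposition; so some bag has ≥ 5 vertices and tw(G) ≥ 4. Therefore the treewidth is 4.

4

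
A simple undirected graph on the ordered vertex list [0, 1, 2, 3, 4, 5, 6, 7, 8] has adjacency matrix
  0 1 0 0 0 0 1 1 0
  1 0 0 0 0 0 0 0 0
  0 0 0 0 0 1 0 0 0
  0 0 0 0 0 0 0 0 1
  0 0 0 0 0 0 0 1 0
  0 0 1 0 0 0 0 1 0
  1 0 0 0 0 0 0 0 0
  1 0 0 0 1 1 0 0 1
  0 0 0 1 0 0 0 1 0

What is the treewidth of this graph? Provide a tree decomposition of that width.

Treewidth 1.
Bags: B1 = {5, 7}  B2 = {2, 5}  B3 = {0, 7}  B4 = {7, 8}  B5 = {4, 7}  B6 = {3, 8}  B7 = {0, 1}  B8 = {0, 6}
Tree: B1–B2, B1–B3, B3–B4, B3–B5, B4–B6, B3–B7, B7–B8

Every bag has size at most 2, so the width is 2 − 1 = 1 and tw(G) ≤ 1. G has an edge, so its treewidth is at least 1. Therefore the treewidth is 1.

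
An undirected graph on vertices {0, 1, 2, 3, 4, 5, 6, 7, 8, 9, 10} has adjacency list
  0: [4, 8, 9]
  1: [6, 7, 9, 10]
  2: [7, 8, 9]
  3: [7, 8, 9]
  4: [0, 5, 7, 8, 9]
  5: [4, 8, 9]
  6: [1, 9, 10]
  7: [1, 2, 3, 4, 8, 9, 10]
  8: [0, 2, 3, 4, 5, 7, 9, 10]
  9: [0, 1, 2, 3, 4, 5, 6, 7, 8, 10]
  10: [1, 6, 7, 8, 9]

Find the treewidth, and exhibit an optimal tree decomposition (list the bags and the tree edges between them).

Treewidth 3.
One optimal decomposition is:
Bags: B1 = {1, 7, 9, 10}  B2 = {7, 8, 9, 10}  B3 = {1, 6, 9, 10}  B4 = {4, 7, 8, 9}  B5 = {4, 5, 8, 9}  B6 = {3, 7, 8, 9}  B7 = {0, 4, 8, 9}  B8 = {2, 7, 8, 9}
Tree: B1–B2, B1–B3, B2–B4, B4–B5, B4–B6, B5–B7, B2–B8

The largest bag has 4 vertices, giving width 3; this decomposition certifies tw(G) ≤ 3. On the other hand G contains the 4-clique {0, 4, 8, 9}. A clique must lie in a single bag of any decomposition, so no decomposition can have width below 3. Combining the bounds, tw(G) = 3.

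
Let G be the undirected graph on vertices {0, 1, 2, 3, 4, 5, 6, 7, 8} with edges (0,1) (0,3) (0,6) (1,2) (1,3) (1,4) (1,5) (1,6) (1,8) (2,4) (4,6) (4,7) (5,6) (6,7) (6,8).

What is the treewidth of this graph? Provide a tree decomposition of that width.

Every bag has size at most 3, so the width is 3 − 1 = 2 and tw(G) ≤ 2. For the lower bound, the 3 vertices {1, 2, 4} are pairwise adjacent, and any tree decomposition puts a clique entirely inside one bag — forcing width ≥ 2. Therefore the treewidth is 2.

Treewidth 2.
Bags: B1 = {0, 1, 3}  B2 = {0, 1, 6}  B3 = {1, 4, 6}  B4 = {1, 2, 4}  B5 = {1, 6, 8}  B6 = {1, 5, 6}  B7 = {4, 6, 7}
Tree: B1–B2, B2–B3, B3–B4, B3–B5, B2–B6, B3–B7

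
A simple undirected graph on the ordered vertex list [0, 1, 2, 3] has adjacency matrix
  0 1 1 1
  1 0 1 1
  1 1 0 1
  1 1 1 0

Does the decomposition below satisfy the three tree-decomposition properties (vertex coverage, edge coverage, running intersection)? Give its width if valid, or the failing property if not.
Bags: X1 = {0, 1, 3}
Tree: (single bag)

A tree decomposition must satisfy three properties: every vertex lies in some bag; for every edge, both endpoints lie together in some bag; and for every vertex, the bags containing it form a connected subtree. Here vertex 2 appears in no bag, so the decomposition is invalid.

No — vertex 2 appears in no bag.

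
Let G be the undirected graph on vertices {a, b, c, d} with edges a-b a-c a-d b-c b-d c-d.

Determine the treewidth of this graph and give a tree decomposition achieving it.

A single bag containing all 4 vertices is trivially a valid decomposition of width 3. For the lower bound, the 4 vertices {a, b, c, d} are pairwise adjacent, and any tree decomposition puts a clique entirely inside one bag — forcing width ≥ 3. The upper and lower bounds meet at 3, so that is the treewidth.

Treewidth 3.
One optimal decomposition is:
Bags: B1 = {a, b, c, d}
Tree: (single bag)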